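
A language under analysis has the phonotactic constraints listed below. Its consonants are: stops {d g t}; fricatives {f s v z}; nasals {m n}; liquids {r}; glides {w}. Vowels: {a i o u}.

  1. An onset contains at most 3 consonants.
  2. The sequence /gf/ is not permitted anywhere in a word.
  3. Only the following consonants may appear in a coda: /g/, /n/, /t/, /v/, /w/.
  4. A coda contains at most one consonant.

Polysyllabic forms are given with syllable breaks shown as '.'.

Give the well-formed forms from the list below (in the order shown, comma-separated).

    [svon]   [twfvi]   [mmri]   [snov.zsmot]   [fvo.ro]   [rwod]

[svon] — σ1 onset /sv/ (2C), coda /n/ ok → well-formed
[twfvi] — violates constraint 1: syllable 1 onset /twfv/ has 4 consonants (> 3) → ill-formed
[mmri] — σ1 onset /mmr/ (3C), coda /∅/ ok → well-formed
[snov.zsmot] — σ1 onset /sn/ (2C), coda /v/ ok; σ2 onset /zsm/ (3C), coda /t/ ok → well-formed
[fvo.ro] — σ1 onset /fv/ (2C), coda /∅/ ok; σ2 onset /r/, coda /∅/ ok → well-formed
[rwod] — violates constraint 3: syllable 1 coda contains /d/, which is not a licensed coda consonant → ill-formed

[svon], [mmri], [snov.zsmot], [fvo.ro]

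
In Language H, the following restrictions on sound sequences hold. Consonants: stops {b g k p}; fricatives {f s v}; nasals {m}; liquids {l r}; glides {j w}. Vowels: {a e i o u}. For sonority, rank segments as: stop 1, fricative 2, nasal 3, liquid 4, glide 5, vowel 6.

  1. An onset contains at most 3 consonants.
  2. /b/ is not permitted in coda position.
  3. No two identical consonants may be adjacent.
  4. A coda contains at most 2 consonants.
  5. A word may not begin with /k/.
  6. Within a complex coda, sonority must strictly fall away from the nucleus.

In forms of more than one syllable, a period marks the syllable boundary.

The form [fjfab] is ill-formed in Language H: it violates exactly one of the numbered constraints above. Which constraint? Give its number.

2

[fjfab]: syllable 1 coda contains /b/.
This is a violation of constraint 2: "/b/ is not permitted in coda position."
The remaining constraints (1, 3, 4, 5, 6) are satisfied.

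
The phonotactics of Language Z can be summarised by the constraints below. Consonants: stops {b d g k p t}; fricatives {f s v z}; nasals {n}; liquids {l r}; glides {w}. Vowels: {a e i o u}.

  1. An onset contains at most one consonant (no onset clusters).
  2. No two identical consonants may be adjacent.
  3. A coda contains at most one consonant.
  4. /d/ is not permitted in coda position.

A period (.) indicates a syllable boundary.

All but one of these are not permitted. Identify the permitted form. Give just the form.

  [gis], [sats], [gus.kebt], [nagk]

[gis]

[gis] — σ1 onset /g/, coda /s/ ok → permitted
[sats] — violates constraint 3: syllable 1 coda /ts/ has 2 consonants (> 1) → not permitted
[gus.kebt] — violates constraint 3: syllable 2 coda /bt/ has 2 consonants (> 1) → not permitted
[nagk] — violates constraint 3: syllable 1 coda /gk/ has 2 consonants (> 1) → not permitted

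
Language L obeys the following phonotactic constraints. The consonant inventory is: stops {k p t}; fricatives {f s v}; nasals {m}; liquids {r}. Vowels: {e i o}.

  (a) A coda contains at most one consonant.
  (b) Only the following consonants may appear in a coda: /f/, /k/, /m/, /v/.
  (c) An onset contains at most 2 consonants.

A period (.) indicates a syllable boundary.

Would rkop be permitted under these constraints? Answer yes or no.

no

rkop — violates constraint (b): syllable 1 coda contains /p/, which is not a licensed coda consonant → not permitted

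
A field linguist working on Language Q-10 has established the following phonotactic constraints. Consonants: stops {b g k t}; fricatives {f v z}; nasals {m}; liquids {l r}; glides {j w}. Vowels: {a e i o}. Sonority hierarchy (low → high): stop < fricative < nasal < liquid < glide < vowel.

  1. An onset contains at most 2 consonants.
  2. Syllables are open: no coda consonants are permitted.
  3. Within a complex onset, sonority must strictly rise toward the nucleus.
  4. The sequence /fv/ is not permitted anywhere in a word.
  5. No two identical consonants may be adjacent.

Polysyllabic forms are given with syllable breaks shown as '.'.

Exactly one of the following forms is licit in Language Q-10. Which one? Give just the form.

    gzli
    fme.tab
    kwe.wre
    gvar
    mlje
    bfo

gzli — violates constraint 1: syllable 1 onset /gzl/ has 3 consonants (> 2) → illicit
fme.tab — violates constraint 2: syllable 2 coda /b/ has 1 consonant (> 0) → illicit
kwe.wre — violates constraint 3: syllable 2 onset /wr/: /w/ (glide, 5) → /r/ (liquid, 4) does not rise → illicit
gvar — violates constraint 2: syllable 1 coda /r/ has 1 consonant (> 0) → illicit
mlje — violates constraint 1: syllable 1 onset /mlj/ has 3 consonants (> 2) → illicit
bfo — σ1 onset /bf/ (1→2 rises), coda /∅/ ok → licit

bfo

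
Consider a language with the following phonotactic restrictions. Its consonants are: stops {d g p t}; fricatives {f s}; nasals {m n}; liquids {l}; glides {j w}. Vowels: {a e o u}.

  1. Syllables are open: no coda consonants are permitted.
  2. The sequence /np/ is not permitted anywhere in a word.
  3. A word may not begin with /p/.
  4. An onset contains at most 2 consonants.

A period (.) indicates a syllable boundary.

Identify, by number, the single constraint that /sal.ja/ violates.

1

/sal.ja/: syllable 1 coda /l/ has 1 consonant (> 0).
This is a violation of constraint 1: "Syllables are open: no coda consonants are permitted."
The remaining constraints (2, 3, 4) are satisfied.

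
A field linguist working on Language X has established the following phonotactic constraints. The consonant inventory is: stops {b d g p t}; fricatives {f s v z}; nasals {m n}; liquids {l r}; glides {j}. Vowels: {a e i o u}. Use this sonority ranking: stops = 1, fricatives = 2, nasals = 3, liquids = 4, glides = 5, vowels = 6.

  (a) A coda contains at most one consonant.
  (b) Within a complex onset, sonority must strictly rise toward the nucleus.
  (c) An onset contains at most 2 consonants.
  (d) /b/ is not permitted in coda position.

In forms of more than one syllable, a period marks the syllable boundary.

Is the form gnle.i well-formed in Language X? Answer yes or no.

gnle.i — violates constraint (c): syllable 1 onset /gnl/ has 3 consonants (> 2) → ill-formed

no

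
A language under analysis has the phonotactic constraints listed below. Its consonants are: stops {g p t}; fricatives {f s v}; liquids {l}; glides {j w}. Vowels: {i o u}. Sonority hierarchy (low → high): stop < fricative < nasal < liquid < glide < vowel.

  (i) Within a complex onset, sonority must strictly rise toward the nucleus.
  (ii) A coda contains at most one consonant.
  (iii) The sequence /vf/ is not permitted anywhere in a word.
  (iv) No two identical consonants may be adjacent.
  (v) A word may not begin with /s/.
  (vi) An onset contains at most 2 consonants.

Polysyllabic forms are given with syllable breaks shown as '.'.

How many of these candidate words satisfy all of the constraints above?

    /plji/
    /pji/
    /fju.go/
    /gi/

/plji/ — violates constraint (vi): syllable 1 onset /plj/ has 3 consonants (> 2) → illicit
/pji/ — σ1 onset /pj/ (1→5 rises), coda /∅/ ok → licit
/fju.go/ — σ1 onset /fj/ (2→5 rises), coda /∅/ ok; σ2 onset /g/, coda /∅/ ok → licit
/gi/ — σ1 onset /g/, coda /∅/ ok → licit
Licit: /pji/, /fju.go/, /gi/ → 3.

3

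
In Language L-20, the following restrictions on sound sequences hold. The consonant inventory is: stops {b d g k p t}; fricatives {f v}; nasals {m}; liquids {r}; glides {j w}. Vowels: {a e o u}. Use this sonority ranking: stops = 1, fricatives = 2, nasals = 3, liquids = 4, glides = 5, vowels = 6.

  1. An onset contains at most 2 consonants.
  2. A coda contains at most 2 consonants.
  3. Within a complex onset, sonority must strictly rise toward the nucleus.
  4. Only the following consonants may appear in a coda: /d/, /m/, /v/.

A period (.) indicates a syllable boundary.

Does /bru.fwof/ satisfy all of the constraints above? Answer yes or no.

no

/bru.fwof/ — violates constraint 4: syllable 2 coda contains /f/, which is not a licensed coda consonant → illicit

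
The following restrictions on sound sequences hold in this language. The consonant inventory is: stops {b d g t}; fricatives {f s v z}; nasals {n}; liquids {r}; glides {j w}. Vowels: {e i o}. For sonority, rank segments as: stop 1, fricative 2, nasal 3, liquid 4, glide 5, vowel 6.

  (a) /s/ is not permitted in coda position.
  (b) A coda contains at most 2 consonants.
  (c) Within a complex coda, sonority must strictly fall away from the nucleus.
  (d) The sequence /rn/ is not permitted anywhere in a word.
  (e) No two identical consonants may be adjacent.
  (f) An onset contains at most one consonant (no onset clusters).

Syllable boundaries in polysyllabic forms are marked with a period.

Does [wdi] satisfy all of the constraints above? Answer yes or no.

no

[wdi] — violates constraint (f): syllable 1 onset /wd/ has 2 consonants (> 1) → illicit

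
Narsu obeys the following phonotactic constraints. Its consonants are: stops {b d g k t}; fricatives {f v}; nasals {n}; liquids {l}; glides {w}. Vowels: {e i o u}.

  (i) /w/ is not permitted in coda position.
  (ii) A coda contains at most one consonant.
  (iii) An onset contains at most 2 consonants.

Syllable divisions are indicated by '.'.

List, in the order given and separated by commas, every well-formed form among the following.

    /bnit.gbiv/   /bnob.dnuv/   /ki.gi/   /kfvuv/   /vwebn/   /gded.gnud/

/bnit.gbiv/, /bnob.dnuv/, /ki.gi/, /gded.gnud/

/bnit.gbiv/ — σ1 onset /bn/ (2C), coda /t/ ok; σ2 onset /gb/ (2C), coda /v/ ok → well-formed
/bnob.dnuv/ — σ1 onset /bn/ (2C), coda /b/ ok; σ2 onset /dn/ (2C), coda /v/ ok → well-formed
/ki.gi/ — σ1 onset /k/, coda /∅/ ok; σ2 onset /g/, coda /∅/ ok → well-formed
/kfvuv/ — violates constraint (iii): syllable 1 onset /kfv/ has 3 consonants (> 2) → ill-formed
/vwebn/ — violates constraint (ii): syllable 1 coda /bn/ has 2 consonants (> 1) → ill-formed
/gded.gnud/ — σ1 onset /gd/ (2C), coda /d/ ok; σ2 onset /gn/ (2C), coda /d/ ok → well-formed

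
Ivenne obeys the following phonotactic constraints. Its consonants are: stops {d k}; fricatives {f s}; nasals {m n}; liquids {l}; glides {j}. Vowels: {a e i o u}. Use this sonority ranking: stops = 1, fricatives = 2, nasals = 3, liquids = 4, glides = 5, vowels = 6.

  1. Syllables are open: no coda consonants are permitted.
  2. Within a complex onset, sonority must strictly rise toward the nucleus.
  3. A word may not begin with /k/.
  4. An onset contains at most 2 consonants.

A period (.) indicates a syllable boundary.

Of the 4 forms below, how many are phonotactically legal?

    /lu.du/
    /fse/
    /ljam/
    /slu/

/lu.du/ — σ1 onset /l/, coda /∅/ ok; σ2 onset /d/, coda /∅/ ok → phonotactically legal
/fse/ — violates constraint 2: syllable 1 onset /fs/: /f/ (fricative, 2) → /s/ (fricative, 2) does not rise → phonotactically illegal
/ljam/ — violates constraint 1: syllable 1 coda /m/ has 1 consonant (> 0) → phonotactically illegal
/slu/ — σ1 onset /sl/ (2→4 rises), coda /∅/ ok → phonotactically legal
Phonotactically legal: /lu.du/, /slu/ → 2.

2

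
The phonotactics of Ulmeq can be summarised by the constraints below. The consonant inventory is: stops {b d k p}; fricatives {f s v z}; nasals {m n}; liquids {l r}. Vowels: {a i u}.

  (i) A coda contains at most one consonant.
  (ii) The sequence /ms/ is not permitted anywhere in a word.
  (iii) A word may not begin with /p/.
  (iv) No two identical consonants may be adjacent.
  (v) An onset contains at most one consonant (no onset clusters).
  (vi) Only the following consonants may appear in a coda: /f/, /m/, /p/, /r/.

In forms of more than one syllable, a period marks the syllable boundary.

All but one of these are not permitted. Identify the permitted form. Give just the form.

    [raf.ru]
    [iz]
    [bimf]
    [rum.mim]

[raf.ru]

[raf.ru] — σ1 onset /r/, coda /f/ ok; σ2 onset /r/, coda /∅/ ok → permitted
[iz] — violates constraint (vi): syllable 1 coda contains /z/, which is not a licensed coda consonant → not permitted
[bimf] — violates constraint (i): syllable 1 coda /mf/ has 2 consonants (> 1) → not permitted
[rum.mim] — violates constraint (iv): adjacent identical consonants /mm/ → not permitted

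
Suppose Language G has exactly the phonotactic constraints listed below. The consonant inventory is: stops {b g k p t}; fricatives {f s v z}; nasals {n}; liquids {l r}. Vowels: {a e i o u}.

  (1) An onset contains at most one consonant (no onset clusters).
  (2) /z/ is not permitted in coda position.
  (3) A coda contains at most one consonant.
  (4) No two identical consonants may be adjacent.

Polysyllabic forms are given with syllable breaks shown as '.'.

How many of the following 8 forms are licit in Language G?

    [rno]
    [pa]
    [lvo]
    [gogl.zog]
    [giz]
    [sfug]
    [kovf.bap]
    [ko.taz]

[rno] — violates constraint 1: syllable 1 onset /rn/ has 2 consonants (> 1) → illicit
[pa] — σ1 onset /p/, coda /∅/ ok → licit
[lvo] — violates constraint 1: syllable 1 onset /lv/ has 2 consonants (> 1) → illicit
[gogl.zog] — violates constraint 3: syllable 1 coda /gl/ has 2 consonants (> 1) → illicit
[giz] — violates constraint 2: syllable 1 coda contains /z/ → illicit
[sfug] — violates constraint 1: syllable 1 onset /sf/ has 2 consonants (> 1) → illicit
[kovf.bap] — violates constraint 3: syllable 1 coda /vf/ has 2 consonants (> 1) → illicit
[ko.taz] — violates constraint 2: syllable 2 coda contains /z/ → illicit
Licit: [pa] → 1.

1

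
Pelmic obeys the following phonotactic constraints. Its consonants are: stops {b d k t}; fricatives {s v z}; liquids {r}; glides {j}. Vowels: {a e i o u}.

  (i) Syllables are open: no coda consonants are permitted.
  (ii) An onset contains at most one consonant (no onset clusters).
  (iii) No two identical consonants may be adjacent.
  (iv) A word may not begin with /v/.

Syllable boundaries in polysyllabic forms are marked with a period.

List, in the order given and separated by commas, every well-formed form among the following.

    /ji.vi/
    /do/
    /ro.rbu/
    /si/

/ji.vi/ — σ1 onset /j/, coda /∅/ ok; σ2 onset /v/, coda /∅/ ok → well-formed
/do/ — σ1 onset /d/, coda /∅/ ok → well-formed
/ro.rbu/ — violates constraint (ii): syllable 2 onset /rb/ has 2 consonants (> 1) → ill-formed
/si/ — σ1 onset /s/, coda /∅/ ok → well-formed

/ji.vi/, /do/, /si/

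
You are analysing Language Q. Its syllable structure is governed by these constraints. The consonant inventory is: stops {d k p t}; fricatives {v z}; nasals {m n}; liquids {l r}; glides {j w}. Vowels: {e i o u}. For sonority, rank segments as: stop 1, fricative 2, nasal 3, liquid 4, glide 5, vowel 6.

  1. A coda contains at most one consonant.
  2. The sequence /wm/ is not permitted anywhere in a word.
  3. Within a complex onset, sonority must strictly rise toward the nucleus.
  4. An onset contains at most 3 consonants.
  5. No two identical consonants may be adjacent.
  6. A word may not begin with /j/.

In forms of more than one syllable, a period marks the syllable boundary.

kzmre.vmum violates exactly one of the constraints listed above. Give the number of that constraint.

4

kzmre.vmum: syllable 1 onset /kzmr/ has 4 consonants (> 3).
This is a violation of constraint 4: "An onset contains at most 3 consonants."
The remaining constraints (1, 2, 3, 5, 6) are satisfied.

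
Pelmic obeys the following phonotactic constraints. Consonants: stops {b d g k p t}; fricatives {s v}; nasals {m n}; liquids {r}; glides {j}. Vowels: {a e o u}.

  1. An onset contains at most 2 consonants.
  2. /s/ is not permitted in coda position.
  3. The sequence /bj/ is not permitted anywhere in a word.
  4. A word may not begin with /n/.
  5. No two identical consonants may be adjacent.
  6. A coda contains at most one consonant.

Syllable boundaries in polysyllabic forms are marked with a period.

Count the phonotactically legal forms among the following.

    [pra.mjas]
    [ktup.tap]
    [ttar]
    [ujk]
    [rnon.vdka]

1

[pra.mjas] — violates constraint 2: syllable 2 coda contains /s/ → phonotactically illegal
[ktup.tap] — σ1 onset /kt/ (2C), coda /p/ ok; σ2 onset /t/, coda /p/ ok → phonotactically legal
[ttar] — violates constraint 5: adjacent identical consonants /tt/ → phonotactically illegal
[ujk] — violates constraint 6: syllable 1 coda /jk/ has 2 consonants (> 1) → phonotactically illegal
[rnon.vdka] — violates constraint 1: syllable 2 onset /vdk/ has 3 consonants (> 2) → phonotactically illegal
Phonotactically legal: [ktup.tap] → 1.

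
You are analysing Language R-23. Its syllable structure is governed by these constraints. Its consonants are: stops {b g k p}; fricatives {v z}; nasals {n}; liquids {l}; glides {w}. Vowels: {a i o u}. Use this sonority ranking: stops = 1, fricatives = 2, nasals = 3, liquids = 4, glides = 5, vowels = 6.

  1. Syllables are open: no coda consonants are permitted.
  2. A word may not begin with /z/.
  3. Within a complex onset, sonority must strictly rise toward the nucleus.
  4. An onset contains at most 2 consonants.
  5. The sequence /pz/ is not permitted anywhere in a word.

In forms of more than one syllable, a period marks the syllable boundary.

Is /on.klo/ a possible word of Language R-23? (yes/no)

no

/on.klo/ — violates constraint 1: syllable 1 coda /n/ has 1 consonant (> 0) → phonotactically illegal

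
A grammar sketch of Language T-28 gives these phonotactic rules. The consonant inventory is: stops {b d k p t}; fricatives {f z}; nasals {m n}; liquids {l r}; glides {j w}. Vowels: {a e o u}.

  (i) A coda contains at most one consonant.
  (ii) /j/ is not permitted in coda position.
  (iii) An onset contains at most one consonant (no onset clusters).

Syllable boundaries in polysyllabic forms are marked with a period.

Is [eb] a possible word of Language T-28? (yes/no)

[eb] — σ1 onset /∅/, coda /b/ ok → licit

yes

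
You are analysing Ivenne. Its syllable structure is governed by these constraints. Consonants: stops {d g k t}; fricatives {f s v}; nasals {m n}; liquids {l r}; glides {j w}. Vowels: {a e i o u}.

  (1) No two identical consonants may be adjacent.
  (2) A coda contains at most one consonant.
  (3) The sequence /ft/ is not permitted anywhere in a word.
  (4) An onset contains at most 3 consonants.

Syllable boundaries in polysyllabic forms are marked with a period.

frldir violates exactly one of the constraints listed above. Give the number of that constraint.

frldir: syllable 1 onset /frld/ has 4 consonants (> 3).
This is a violation of constraint 4: "An onset contains at most 3 consonants."
The remaining constraints (1, 2, 3) are satisfied.

4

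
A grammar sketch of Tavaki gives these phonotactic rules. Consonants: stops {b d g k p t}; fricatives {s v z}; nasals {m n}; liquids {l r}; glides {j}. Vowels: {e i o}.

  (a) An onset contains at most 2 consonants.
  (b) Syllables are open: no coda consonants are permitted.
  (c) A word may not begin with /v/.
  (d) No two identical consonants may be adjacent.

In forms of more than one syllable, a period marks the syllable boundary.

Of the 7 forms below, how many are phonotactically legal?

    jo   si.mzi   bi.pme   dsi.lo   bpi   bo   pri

jo — σ1 onset /j/, coda /∅/ ok → phonotactically legal
si.mzi — σ1 onset /s/, coda /∅/ ok; σ2 onset /mz/ (2C), coda /∅/ ok → phonotactically legal
bi.pme — σ1 onset /b/, coda /∅/ ok; σ2 onset /pm/ (2C), coda /∅/ ok → phonotactically legal
dsi.lo — σ1 onset /ds/ (2C), coda /∅/ ok; σ2 onset /l/, coda /∅/ ok → phonotactically legal
bpi — σ1 onset /bp/ (2C), coda /∅/ ok → phonotactically legal
bo — σ1 onset /b/, coda /∅/ ok → phonotactically legal
pri — σ1 onset /pr/ (2C), coda /∅/ ok → phonotactically legal
Phonotactically legal: jo, si.mzi, bi.pme, dsi.lo, bpi, bo, pri → 7.

7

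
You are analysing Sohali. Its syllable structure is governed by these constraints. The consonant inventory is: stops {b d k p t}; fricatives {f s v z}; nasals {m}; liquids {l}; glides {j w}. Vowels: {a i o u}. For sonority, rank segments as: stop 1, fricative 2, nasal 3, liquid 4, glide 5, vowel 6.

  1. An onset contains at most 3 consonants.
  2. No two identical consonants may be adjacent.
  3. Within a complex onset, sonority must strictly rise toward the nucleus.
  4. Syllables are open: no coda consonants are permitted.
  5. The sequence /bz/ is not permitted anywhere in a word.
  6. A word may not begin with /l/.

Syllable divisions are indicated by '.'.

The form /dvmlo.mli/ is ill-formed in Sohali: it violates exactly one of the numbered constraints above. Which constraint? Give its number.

/dvmlo.mli/: syllable 1 onset /dvml/ has 4 consonants (> 3).
This is a violation of constraint 1: "An onset contains at most 3 consonants."
The remaining constraints (2, 3, 4, 5, 6) are satisfied.

1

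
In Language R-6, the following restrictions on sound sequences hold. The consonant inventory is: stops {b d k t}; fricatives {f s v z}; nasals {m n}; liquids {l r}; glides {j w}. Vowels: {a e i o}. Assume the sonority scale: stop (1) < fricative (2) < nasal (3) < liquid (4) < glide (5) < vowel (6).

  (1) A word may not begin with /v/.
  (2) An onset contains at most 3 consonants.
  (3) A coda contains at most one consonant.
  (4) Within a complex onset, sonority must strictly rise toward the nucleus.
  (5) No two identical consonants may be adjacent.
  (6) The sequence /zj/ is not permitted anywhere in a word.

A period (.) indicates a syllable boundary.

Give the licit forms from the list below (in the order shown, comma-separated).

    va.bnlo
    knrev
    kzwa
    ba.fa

knrev, kzwa, ba.fa

va.bnlo — violates constraint 1: word begins with /v/ → illicit
knrev — σ1 onset /knr/ (1→3→4 rises), coda /v/ ok → licit
kzwa — σ1 onset /kzw/ (1→2→5 rises), coda /∅/ ok → licit
ba.fa — σ1 onset /b/, coda /∅/ ok; σ2 onset /f/, coda /∅/ ok → licit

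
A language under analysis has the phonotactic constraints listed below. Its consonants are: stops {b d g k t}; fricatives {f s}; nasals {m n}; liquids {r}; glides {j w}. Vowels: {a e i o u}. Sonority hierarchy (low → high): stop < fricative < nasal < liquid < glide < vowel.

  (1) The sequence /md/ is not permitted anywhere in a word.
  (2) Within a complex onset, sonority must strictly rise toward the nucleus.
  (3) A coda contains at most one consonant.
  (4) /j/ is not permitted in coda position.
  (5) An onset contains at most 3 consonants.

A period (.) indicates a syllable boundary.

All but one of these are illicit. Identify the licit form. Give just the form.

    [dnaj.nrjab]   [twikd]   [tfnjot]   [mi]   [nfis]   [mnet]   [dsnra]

[mi]

[dnaj.nrjab] — violates constraint 4: syllable 1 coda contains /j/ → illicit
[twikd] — violates constraint 3: syllable 1 coda /kd/ has 2 consonants (> 1) → illicit
[tfnjot] — violates constraint 5: syllable 1 onset /tfnj/ has 4 consonants (> 3) → illicit
[mi] — σ1 onset /m/, coda /∅/ ok → licit
[nfis] — violates constraint 2: syllable 1 onset /nf/: /n/ (nasal, 3) → /f/ (fricative, 2) does not rise → illicit
[mnet] — violates constraint 2: syllable 1 onset /mn/: /m/ (nasal, 3) → /n/ (nasal, 3) does not rise → illicit
[dsnra] — violates constraint 5: syllable 1 onset /dsnr/ has 4 consonants (> 3) → illicit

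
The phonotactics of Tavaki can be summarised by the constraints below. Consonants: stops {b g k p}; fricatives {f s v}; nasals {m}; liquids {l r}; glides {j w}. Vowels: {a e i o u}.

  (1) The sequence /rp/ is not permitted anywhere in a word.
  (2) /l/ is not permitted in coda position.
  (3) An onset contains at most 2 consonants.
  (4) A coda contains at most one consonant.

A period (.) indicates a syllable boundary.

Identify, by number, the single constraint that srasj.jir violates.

srasj.jir: syllable 1 coda /sj/ has 2 consonants (> 1).
This is a violation of constraint 4: "A coda contains at most one consonant."
The remaining constraints (1, 2, 3) are satisfied.

4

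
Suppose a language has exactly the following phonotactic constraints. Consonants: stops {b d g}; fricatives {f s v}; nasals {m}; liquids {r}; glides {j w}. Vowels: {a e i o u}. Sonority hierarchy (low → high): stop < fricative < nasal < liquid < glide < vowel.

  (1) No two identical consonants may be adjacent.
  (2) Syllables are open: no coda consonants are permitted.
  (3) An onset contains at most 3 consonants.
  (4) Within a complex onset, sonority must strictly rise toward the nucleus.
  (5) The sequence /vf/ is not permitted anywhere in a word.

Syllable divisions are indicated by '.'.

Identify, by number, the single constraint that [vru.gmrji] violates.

3

[vru.gmrji]: syllable 2 onset /gmrj/ has 4 consonants (> 3).
This is a violation of constraint 3: "An onset contains at most 3 consonants."
The remaining constraints (1, 2, 4, 5) are satisfied.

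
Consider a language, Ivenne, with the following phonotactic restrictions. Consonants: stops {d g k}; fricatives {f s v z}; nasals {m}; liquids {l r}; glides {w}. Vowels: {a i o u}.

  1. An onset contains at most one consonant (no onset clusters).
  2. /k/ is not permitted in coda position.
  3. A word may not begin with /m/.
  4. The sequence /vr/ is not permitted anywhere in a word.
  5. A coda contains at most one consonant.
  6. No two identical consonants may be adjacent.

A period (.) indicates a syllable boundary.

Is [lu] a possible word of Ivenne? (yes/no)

[lu] — σ1 onset /l/, coda /∅/ ok → licit

yes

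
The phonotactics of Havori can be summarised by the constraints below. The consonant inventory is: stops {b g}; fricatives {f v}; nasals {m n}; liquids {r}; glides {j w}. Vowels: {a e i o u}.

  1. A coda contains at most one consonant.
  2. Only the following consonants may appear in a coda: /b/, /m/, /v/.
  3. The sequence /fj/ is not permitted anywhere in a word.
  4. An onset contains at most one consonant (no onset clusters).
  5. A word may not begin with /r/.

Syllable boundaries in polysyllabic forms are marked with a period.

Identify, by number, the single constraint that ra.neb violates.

5

ra.neb: word begins with /r/.
This is a violation of constraint 5: "A word may not begin with /r/."
The remaining constraints (1, 2, 3, 4) are satisfied.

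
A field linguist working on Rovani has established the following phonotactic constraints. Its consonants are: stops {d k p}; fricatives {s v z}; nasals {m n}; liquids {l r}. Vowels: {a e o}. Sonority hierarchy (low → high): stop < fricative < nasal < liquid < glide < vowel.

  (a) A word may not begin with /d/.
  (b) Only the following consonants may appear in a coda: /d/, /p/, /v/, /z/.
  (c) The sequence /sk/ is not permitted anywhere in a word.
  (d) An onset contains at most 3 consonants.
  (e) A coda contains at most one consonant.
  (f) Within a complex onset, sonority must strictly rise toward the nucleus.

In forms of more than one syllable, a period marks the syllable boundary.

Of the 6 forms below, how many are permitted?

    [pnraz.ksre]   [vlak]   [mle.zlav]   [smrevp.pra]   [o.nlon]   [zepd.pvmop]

[pnraz.ksre] — σ1 onset /pnr/ (1→3→4 rises), coda /z/ ok; σ2 onset /ksr/ (1→2→4 rises), coda /∅/ ok → permitted
[vlak] — violates constraint (b): syllable 1 coda contains /k/, which is not a licensed coda consonant → not permitted
[mle.zlav] — σ1 onset /ml/ (3→4 rises), coda /∅/ ok; σ2 onset /zl/ (2→4 rises), coda /v/ ok → permitted
[smrevp.pra] — violates constraint (e): syllable 1 coda /vp/ has 2 consonants (> 1) → not permitted
[o.nlon] — violates constraint (b): syllable 2 coda contains /n/, which is not a licensed coda consonant → not permitted
[zepd.pvmop] — violates constraint (e): syllable 1 coda /pd/ has 2 consonants (> 1) → not permitted
Permitted: [pnraz.ksre], [mle.zlav] → 2.

2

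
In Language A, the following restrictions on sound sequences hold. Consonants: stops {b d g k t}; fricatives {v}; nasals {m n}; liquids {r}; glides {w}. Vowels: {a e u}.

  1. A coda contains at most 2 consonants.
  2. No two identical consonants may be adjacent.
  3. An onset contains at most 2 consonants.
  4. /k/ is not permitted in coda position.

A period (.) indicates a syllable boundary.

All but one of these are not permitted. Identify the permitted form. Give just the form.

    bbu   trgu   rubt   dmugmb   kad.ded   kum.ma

bbu — violates constraint 2: adjacent identical consonants /bb/ → not permitted
trgu — violates constraint 3: syllable 1 onset /trg/ has 3 consonants (> 2) → not permitted
rubt — σ1 onset /r/, coda /bt/ (2C) ok → permitted
dmugmb — violates constraint 1: syllable 1 coda /gmb/ has 3 consonants (> 2) → not permitted
kad.ded — violates constraint 2: adjacent identical consonants /dd/ → not permitted
kum.ma — violates constraint 2: adjacent identical consonants /mm/ → not permitted

rubt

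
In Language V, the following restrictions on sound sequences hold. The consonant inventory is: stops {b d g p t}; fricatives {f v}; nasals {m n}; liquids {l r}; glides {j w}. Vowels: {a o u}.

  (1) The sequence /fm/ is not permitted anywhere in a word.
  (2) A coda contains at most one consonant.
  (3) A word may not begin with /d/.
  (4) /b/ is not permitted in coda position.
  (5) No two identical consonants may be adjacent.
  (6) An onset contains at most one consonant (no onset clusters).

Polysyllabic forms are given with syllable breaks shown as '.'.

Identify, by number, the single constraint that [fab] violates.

4

[fab]: syllable 1 coda contains /b/.
This is a violation of constraint 4: "/b/ is not permitted in coda position."
The remaining constraints (1, 2, 3, 5, 6) are satisfied.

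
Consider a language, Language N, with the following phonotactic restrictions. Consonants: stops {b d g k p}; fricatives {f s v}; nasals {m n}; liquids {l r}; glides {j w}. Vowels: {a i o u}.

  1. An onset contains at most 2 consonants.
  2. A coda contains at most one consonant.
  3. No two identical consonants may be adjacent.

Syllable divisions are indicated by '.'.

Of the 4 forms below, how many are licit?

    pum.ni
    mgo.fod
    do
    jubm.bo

pum.ni — σ1 onset /p/, coda /m/ ok; σ2 onset /n/, coda /∅/ ok → licit
mgo.fod — σ1 onset /mg/ (2C), coda /∅/ ok; σ2 onset /f/, coda /d/ ok → licit
do — σ1 onset /d/, coda /∅/ ok → licit
jubm.bo — violates constraint 2: syllable 1 coda /bm/ has 2 consonants (> 1) → illicit
Licit: pum.ni, mgo.fod, do → 3.

3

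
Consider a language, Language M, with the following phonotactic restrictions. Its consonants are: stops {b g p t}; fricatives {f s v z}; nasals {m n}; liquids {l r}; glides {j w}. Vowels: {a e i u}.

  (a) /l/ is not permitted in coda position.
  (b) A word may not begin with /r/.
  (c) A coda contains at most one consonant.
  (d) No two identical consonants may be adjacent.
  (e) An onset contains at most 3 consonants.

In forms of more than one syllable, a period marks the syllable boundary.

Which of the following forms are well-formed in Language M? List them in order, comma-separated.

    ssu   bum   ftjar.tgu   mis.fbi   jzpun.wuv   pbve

ssu — violates constraint (d): adjacent identical consonants /ss/ → ill-formed
bum — σ1 onset /b/, coda /m/ ok → well-formed
ftjar.tgu — σ1 onset /ftj/ (3C), coda /r/ ok; σ2 onset /tg/ (2C), coda /∅/ ok → well-formed
mis.fbi — σ1 onset /m/, coda /s/ ok; σ2 onset /fb/ (2C), coda /∅/ ok → well-formed
jzpun.wuv — σ1 onset /jzp/ (3C), coda /n/ ok; σ2 onset /w/, coda /v/ ok → well-formed
pbve — σ1 onset /pbv/ (3C), coda /∅/ ok → well-formed

bum, ftjar.tgu, mis.fbi, jzpun.wuv, pbve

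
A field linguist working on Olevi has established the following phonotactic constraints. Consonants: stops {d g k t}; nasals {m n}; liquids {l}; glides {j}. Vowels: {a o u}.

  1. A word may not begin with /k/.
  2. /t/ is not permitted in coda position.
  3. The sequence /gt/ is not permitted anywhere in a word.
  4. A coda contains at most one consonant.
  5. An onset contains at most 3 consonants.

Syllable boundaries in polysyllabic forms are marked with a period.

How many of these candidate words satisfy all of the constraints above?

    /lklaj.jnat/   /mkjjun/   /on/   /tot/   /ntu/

/lklaj.jnat/ — violates constraint 2: syllable 2 coda contains /t/ → illicit
/mkjjun/ — violates constraint 5: syllable 1 onset /mkjj/ has 4 consonants (> 3) → illicit
/on/ — σ1 onset /∅/, coda /n/ ok → licit
/tot/ — violates constraint 2: syllable 1 coda contains /t/ → illicit
/ntu/ — σ1 onset /nt/ (2C), coda /∅/ ok → licit
Licit: /on/, /ntu/ → 2.

2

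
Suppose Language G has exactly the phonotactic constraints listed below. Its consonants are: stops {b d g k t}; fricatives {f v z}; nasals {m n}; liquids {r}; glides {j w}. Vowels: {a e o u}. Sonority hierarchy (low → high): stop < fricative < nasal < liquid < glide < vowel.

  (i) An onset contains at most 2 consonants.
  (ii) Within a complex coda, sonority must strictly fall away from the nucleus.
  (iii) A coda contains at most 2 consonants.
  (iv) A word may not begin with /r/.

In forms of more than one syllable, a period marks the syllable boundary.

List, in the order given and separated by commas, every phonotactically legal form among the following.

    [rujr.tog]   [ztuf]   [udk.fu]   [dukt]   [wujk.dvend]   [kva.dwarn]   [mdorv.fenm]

[ztuf], [wujk.dvend], [kva.dwarn]

[rujr.tog] — violates constraint (iv): word begins with /r/ → phonotactically illegal
[ztuf] — σ1 onset /zt/ (2C), coda /f/ ok → phonotactically legal
[udk.fu] — violates constraint (ii): syllable 1 coda /dk/: /d/ (stop, 1) → /k/ (stop, 1) does not fall → phonotactically illegal
[dukt] — violates constraint (ii): syllable 1 coda /kt/: /k/ (stop, 1) → /t/ (stop, 1) does not fall → phonotactically illegal
[wujk.dvend] — σ1 onset /w/, coda /jk/ (5→1 falls) ok; σ2 onset /dv/ (2C), coda /nd/ (3→1 falls) ok → phonotactically legal
[kva.dwarn] — σ1 onset /kv/ (2C), coda /∅/ ok; σ2 onset /dw/ (2C), coda /rn/ (4→3 falls) ok → phonotactically legal
[mdorv.fenm] — violates constraint (ii): syllable 2 coda /nm/: /n/ (nasal, 3) → /m/ (nasal, 3) does not fall → phonotactically illegal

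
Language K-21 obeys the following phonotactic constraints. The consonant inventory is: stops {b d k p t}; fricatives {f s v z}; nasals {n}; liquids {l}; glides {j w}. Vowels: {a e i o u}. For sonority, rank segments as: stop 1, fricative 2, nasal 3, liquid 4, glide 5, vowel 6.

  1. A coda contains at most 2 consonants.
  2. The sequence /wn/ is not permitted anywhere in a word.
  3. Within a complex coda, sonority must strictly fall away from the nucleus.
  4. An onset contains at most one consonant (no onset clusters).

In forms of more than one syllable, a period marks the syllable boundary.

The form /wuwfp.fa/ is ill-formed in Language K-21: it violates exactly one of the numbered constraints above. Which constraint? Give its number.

/wuwfp.fa/: syllable 1 coda /wfp/ has 3 consonants (> 2).
This is a violation of constraint 1: "A coda contains at most 2 consonants."
The remaining constraints (2, 3, 4) are satisfied.

1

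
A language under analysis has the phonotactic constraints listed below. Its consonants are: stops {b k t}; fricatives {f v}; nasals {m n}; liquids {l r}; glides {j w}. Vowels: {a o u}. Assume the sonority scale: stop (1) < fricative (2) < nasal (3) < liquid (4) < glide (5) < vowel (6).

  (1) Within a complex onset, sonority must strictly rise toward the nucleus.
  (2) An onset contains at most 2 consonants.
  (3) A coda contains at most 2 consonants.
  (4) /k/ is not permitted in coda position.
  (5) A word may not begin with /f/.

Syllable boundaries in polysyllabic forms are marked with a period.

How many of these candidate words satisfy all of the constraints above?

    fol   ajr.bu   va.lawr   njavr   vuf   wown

fol — violates constraint 5: word begins with /f/ → not permitted
ajr.bu — σ1 onset /∅/, coda /jr/ (2C) ok; σ2 onset /b/, coda /∅/ ok → permitted
va.lawr — σ1 onset /v/, coda /∅/ ok; σ2 onset /l/, coda /wr/ (2C) ok → permitted
njavr — σ1 onset /nj/ (3→5 rises), coda /vr/ (2C) ok → permitted
vuf — σ1 onset /v/, coda /f/ ok → permitted
wown — σ1 onset /w/, coda /wn/ (2C) ok → permitted
Permitted: ajr.bu, va.lawr, njavr, vuf, wown → 5.

5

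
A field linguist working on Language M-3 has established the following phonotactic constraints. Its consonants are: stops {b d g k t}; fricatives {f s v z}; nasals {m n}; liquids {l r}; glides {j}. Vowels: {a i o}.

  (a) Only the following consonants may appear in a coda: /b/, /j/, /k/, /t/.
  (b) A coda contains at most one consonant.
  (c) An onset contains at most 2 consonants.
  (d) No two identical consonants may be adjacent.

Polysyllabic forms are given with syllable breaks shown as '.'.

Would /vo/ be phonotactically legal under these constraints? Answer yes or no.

yes

/vo/ — σ1 onset /v/, coda /∅/ ok → phonotactically legal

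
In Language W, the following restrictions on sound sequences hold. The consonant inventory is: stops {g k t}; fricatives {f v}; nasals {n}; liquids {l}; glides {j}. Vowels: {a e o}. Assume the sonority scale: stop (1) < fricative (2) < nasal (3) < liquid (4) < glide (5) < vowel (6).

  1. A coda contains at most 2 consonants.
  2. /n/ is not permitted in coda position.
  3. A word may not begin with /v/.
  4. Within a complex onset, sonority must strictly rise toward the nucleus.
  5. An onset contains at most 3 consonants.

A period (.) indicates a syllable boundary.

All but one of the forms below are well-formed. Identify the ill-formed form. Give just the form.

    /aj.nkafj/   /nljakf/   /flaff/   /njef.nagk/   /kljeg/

/aj.nkafj/

/aj.nkafj/ — violates constraint 4: syllable 2 onset /nk/: /n/ (nasal, 3) → /k/ (stop, 1) does not rise → ill-formed
/nljakf/ — σ1 onset /nlj/ (3→4→5 rises), coda /kf/ (2C) ok → well-formed
/flaff/ — σ1 onset /fl/ (2→4 rises), coda /ff/ (2C) ok → well-formed
/njef.nagk/ — σ1 onset /nj/ (3→5 rises), coda /f/ ok; σ2 onset /n/, coda /gk/ (2C) ok → well-formed
/kljeg/ — σ1 onset /klj/ (1→4→5 rises), coda /g/ ok → well-formed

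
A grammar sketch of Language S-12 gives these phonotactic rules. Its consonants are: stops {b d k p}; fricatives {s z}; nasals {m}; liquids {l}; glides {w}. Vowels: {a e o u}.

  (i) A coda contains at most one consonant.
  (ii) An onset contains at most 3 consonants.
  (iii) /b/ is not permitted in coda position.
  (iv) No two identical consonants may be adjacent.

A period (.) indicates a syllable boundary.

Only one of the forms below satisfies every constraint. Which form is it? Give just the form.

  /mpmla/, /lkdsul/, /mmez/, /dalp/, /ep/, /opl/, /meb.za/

/ep/

/mpmla/ — violates constraint (ii): syllable 1 onset /mpml/ has 4 consonants (> 3) → ill-formed
/lkdsul/ — violates constraint (ii): syllable 1 onset /lkds/ has 4 consonants (> 3) → ill-formed
/mmez/ — violates constraint (iv): adjacent identical consonants /mm/ → ill-formed
/dalp/ — violates constraint (i): syllable 1 coda /lp/ has 2 consonants (> 1) → ill-formed
/ep/ — σ1 onset /∅/, coda /p/ ok → well-formed
/opl/ — violates constraint (i): syllable 1 coda /pl/ has 2 consonants (> 1) → ill-formed
/meb.za/ — violates constraint (iii): syllable 1 coda contains /b/ → ill-formed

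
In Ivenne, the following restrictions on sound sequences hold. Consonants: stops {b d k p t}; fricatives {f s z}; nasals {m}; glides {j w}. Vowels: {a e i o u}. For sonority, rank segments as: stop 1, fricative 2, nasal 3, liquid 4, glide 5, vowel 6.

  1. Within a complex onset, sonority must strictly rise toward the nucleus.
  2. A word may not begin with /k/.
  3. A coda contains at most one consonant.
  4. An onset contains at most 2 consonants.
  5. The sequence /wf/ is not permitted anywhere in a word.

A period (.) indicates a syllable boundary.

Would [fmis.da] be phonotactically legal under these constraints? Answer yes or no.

[fmis.da] — σ1 onset /fm/ (2→3 rises), coda /s/ ok; σ2 onset /d/, coda /∅/ ok → phonotactically legal

yes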